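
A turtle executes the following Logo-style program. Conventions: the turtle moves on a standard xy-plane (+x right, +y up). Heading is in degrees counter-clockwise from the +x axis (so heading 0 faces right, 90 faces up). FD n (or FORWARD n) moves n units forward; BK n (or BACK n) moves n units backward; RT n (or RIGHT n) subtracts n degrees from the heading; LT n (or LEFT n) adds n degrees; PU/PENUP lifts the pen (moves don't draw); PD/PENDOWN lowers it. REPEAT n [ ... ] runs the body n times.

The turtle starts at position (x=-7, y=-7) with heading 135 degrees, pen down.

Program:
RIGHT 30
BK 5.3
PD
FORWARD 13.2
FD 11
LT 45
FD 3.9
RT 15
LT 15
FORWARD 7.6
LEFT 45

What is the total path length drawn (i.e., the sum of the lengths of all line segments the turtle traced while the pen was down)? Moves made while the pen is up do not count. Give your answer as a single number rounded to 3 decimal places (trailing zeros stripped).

Answer: 41

Derivation:
Executing turtle program step by step:
Start: pos=(-7,-7), heading=135, pen down
RT 30: heading 135 -> 105
BK 5.3: (-7,-7) -> (-5.628,-12.119) [heading=105, draw]
PD: pen down
FD 13.2: (-5.628,-12.119) -> (-9.045,0.631) [heading=105, draw]
FD 11: (-9.045,0.631) -> (-11.892,11.256) [heading=105, draw]
LT 45: heading 105 -> 150
FD 3.9: (-11.892,11.256) -> (-15.269,13.206) [heading=150, draw]
RT 15: heading 150 -> 135
LT 15: heading 135 -> 150
FD 7.6: (-15.269,13.206) -> (-21.851,17.006) [heading=150, draw]
LT 45: heading 150 -> 195
Final: pos=(-21.851,17.006), heading=195, 5 segment(s) drawn

Segment lengths:
  seg 1: (-7,-7) -> (-5.628,-12.119), length = 5.3
  seg 2: (-5.628,-12.119) -> (-9.045,0.631), length = 13.2
  seg 3: (-9.045,0.631) -> (-11.892,11.256), length = 11
  seg 4: (-11.892,11.256) -> (-15.269,13.206), length = 3.9
  seg 5: (-15.269,13.206) -> (-21.851,17.006), length = 7.6
Total = 41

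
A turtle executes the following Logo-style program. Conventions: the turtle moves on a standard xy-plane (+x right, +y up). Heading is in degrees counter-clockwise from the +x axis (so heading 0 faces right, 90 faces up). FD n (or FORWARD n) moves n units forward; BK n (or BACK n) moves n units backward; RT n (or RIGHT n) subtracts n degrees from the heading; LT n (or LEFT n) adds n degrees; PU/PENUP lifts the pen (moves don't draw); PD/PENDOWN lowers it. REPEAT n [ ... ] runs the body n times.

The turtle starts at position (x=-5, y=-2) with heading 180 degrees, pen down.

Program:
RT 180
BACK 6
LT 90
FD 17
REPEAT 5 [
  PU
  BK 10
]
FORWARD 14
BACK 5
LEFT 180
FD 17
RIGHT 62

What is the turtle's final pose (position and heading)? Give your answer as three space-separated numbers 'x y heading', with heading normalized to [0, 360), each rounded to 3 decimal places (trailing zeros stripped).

Executing turtle program step by step:
Start: pos=(-5,-2), heading=180, pen down
RT 180: heading 180 -> 0
BK 6: (-5,-2) -> (-11,-2) [heading=0, draw]
LT 90: heading 0 -> 90
FD 17: (-11,-2) -> (-11,15) [heading=90, draw]
REPEAT 5 [
  -- iteration 1/5 --
  PU: pen up
  BK 10: (-11,15) -> (-11,5) [heading=90, move]
  -- iteration 2/5 --
  PU: pen up
  BK 10: (-11,5) -> (-11,-5) [heading=90, move]
  -- iteration 3/5 --
  PU: pen up
  BK 10: (-11,-5) -> (-11,-15) [heading=90, move]
  -- iteration 4/5 --
  PU: pen up
  BK 10: (-11,-15) -> (-11,-25) [heading=90, move]
  -- iteration 5/5 --
  PU: pen up
  BK 10: (-11,-25) -> (-11,-35) [heading=90, move]
]
FD 14: (-11,-35) -> (-11,-21) [heading=90, move]
BK 5: (-11,-21) -> (-11,-26) [heading=90, move]
LT 180: heading 90 -> 270
FD 17: (-11,-26) -> (-11,-43) [heading=270, move]
RT 62: heading 270 -> 208
Final: pos=(-11,-43), heading=208, 2 segment(s) drawn

Answer: -11 -43 208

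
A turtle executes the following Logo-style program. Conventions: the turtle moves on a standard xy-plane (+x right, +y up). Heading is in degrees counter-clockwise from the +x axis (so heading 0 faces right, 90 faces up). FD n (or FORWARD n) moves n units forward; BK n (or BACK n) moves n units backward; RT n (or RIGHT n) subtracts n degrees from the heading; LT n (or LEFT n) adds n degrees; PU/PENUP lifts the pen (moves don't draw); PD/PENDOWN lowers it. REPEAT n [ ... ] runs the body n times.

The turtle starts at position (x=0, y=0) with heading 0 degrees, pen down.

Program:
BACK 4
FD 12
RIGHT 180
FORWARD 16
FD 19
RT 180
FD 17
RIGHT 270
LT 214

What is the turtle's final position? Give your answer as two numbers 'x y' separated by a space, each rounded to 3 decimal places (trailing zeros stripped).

Executing turtle program step by step:
Start: pos=(0,0), heading=0, pen down
BK 4: (0,0) -> (-4,0) [heading=0, draw]
FD 12: (-4,0) -> (8,0) [heading=0, draw]
RT 180: heading 0 -> 180
FD 16: (8,0) -> (-8,0) [heading=180, draw]
FD 19: (-8,0) -> (-27,0) [heading=180, draw]
RT 180: heading 180 -> 0
FD 17: (-27,0) -> (-10,0) [heading=0, draw]
RT 270: heading 0 -> 90
LT 214: heading 90 -> 304
Final: pos=(-10,0), heading=304, 5 segment(s) drawn

Answer: -10 0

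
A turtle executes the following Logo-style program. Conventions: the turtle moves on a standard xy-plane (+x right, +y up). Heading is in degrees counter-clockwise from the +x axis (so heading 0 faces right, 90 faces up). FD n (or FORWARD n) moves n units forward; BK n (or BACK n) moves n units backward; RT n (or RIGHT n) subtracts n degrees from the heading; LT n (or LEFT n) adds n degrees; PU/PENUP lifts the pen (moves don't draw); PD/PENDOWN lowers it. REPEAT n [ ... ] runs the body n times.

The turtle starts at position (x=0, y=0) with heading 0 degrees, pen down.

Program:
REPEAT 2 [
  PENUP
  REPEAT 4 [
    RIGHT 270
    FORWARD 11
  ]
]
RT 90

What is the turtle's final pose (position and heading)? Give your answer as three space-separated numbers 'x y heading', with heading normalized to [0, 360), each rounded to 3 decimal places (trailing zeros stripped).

Executing turtle program step by step:
Start: pos=(0,0), heading=0, pen down
REPEAT 2 [
  -- iteration 1/2 --
  PU: pen up
  REPEAT 4 [
    -- iteration 1/4 --
    RT 270: heading 0 -> 90
    FD 11: (0,0) -> (0,11) [heading=90, move]
    -- iteration 2/4 --
    RT 270: heading 90 -> 180
    FD 11: (0,11) -> (-11,11) [heading=180, move]
    -- iteration 3/4 --
    RT 270: heading 180 -> 270
    FD 11: (-11,11) -> (-11,0) [heading=270, move]
    -- iteration 4/4 --
    RT 270: heading 270 -> 0
    FD 11: (-11,0) -> (0,0) [heading=0, move]
  ]
  -- iteration 2/2 --
  PU: pen up
  REPEAT 4 [
    -- iteration 1/4 --
    RT 270: heading 0 -> 90
    FD 11: (0,0) -> (0,11) [heading=90, move]
    -- iteration 2/4 --
    RT 270: heading 90 -> 180
    FD 11: (0,11) -> (-11,11) [heading=180, move]
    -- iteration 3/4 --
    RT 270: heading 180 -> 270
    FD 11: (-11,11) -> (-11,0) [heading=270, move]
    -- iteration 4/4 --
    RT 270: heading 270 -> 0
    FD 11: (-11,0) -> (0,0) [heading=0, move]
  ]
]
RT 90: heading 0 -> 270
Final: pos=(0,0), heading=270, 0 segment(s) drawn

Answer: 0 0 270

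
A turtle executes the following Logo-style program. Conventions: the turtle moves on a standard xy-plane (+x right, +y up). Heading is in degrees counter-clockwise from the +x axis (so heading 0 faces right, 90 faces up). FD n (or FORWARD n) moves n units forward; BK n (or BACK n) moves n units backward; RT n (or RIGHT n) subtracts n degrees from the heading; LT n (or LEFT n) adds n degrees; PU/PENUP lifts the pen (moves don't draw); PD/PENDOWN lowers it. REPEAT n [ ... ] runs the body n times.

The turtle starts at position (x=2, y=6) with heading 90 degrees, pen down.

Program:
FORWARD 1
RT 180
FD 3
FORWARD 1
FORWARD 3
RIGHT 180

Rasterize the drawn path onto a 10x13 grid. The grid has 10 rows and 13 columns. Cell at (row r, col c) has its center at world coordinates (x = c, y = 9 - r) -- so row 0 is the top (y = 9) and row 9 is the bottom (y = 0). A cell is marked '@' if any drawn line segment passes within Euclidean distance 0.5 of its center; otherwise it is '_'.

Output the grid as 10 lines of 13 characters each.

Answer: _____________
_____________
__@__________
__@__________
__@__________
__@__________
__@__________
__@__________
__@__________
__@__________

Derivation:
Segment 0: (2,6) -> (2,7)
Segment 1: (2,7) -> (2,4)
Segment 2: (2,4) -> (2,3)
Segment 3: (2,3) -> (2,0)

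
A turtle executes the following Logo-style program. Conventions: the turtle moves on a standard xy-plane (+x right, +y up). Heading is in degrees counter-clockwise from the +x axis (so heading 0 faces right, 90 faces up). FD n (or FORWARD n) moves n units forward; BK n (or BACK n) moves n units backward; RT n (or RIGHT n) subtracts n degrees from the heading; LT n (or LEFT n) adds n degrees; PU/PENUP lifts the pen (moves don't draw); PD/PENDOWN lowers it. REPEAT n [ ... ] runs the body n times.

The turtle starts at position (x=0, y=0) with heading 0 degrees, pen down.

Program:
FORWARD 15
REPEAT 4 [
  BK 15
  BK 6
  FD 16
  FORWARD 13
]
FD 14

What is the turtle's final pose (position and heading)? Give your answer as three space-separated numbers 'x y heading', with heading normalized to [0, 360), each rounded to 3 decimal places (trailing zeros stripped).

Answer: 61 0 0

Derivation:
Executing turtle program step by step:
Start: pos=(0,0), heading=0, pen down
FD 15: (0,0) -> (15,0) [heading=0, draw]
REPEAT 4 [
  -- iteration 1/4 --
  BK 15: (15,0) -> (0,0) [heading=0, draw]
  BK 6: (0,0) -> (-6,0) [heading=0, draw]
  FD 16: (-6,0) -> (10,0) [heading=0, draw]
  FD 13: (10,0) -> (23,0) [heading=0, draw]
  -- iteration 2/4 --
  BK 15: (23,0) -> (8,0) [heading=0, draw]
  BK 6: (8,0) -> (2,0) [heading=0, draw]
  FD 16: (2,0) -> (18,0) [heading=0, draw]
  FD 13: (18,0) -> (31,0) [heading=0, draw]
  -- iteration 3/4 --
  BK 15: (31,0) -> (16,0) [heading=0, draw]
  BK 6: (16,0) -> (10,0) [heading=0, draw]
  FD 16: (10,0) -> (26,0) [heading=0, draw]
  FD 13: (26,0) -> (39,0) [heading=0, draw]
  -- iteration 4/4 --
  BK 15: (39,0) -> (24,0) [heading=0, draw]
  BK 6: (24,0) -> (18,0) [heading=0, draw]
  FD 16: (18,0) -> (34,0) [heading=0, draw]
  FD 13: (34,0) -> (47,0) [heading=0, draw]
]
FD 14: (47,0) -> (61,0) [heading=0, draw]
Final: pos=(61,0), heading=0, 18 segment(s) drawn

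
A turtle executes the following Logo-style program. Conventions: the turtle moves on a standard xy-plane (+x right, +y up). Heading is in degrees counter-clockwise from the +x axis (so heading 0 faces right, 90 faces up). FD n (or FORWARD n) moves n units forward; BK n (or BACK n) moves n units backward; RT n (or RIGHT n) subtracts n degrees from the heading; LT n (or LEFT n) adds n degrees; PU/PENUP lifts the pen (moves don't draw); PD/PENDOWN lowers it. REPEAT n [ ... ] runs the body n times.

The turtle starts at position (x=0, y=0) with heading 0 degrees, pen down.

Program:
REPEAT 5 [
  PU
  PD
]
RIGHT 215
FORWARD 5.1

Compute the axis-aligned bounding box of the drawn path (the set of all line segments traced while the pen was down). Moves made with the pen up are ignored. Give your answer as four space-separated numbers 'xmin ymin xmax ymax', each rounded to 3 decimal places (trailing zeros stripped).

Executing turtle program step by step:
Start: pos=(0,0), heading=0, pen down
REPEAT 5 [
  -- iteration 1/5 --
  PU: pen up
  PD: pen down
  -- iteration 2/5 --
  PU: pen up
  PD: pen down
  -- iteration 3/5 --
  PU: pen up
  PD: pen down
  -- iteration 4/5 --
  PU: pen up
  PD: pen down
  -- iteration 5/5 --
  PU: pen up
  PD: pen down
]
RT 215: heading 0 -> 145
FD 5.1: (0,0) -> (-4.178,2.925) [heading=145, draw]
Final: pos=(-4.178,2.925), heading=145, 1 segment(s) drawn

Segment endpoints: x in {-4.178, 0}, y in {0, 2.925}
xmin=-4.178, ymin=0, xmax=0, ymax=2.925

Answer: -4.178 0 0 2.925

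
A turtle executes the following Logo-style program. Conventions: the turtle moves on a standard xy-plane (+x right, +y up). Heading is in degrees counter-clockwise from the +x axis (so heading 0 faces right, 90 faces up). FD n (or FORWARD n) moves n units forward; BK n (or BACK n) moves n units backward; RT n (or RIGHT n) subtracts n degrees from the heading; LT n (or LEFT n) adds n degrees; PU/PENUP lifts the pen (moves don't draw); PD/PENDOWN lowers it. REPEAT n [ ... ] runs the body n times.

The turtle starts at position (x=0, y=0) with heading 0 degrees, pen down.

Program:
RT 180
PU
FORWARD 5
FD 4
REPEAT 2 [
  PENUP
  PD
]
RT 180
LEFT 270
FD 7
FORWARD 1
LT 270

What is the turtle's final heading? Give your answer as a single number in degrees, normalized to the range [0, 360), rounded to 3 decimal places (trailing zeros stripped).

Answer: 180

Derivation:
Executing turtle program step by step:
Start: pos=(0,0), heading=0, pen down
RT 180: heading 0 -> 180
PU: pen up
FD 5: (0,0) -> (-5,0) [heading=180, move]
FD 4: (-5,0) -> (-9,0) [heading=180, move]
REPEAT 2 [
  -- iteration 1/2 --
  PU: pen up
  PD: pen down
  -- iteration 2/2 --
  PU: pen up
  PD: pen down
]
RT 180: heading 180 -> 0
LT 270: heading 0 -> 270
FD 7: (-9,0) -> (-9,-7) [heading=270, draw]
FD 1: (-9,-7) -> (-9,-8) [heading=270, draw]
LT 270: heading 270 -> 180
Final: pos=(-9,-8), heading=180, 2 segment(s) drawn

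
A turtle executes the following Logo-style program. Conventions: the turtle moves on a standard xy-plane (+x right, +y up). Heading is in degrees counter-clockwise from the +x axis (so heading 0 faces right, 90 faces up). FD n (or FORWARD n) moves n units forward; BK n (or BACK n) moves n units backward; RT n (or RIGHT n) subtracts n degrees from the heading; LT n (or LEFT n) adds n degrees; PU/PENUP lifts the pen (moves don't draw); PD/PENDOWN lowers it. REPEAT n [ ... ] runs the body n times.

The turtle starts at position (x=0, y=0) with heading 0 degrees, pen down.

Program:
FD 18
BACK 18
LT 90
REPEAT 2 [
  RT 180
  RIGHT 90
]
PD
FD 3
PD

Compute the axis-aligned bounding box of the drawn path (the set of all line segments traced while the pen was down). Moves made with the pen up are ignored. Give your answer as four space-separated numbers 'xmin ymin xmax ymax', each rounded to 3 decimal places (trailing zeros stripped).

Answer: 0 -3 18 0

Derivation:
Executing turtle program step by step:
Start: pos=(0,0), heading=0, pen down
FD 18: (0,0) -> (18,0) [heading=0, draw]
BK 18: (18,0) -> (0,0) [heading=0, draw]
LT 90: heading 0 -> 90
REPEAT 2 [
  -- iteration 1/2 --
  RT 180: heading 90 -> 270
  RT 90: heading 270 -> 180
  -- iteration 2/2 --
  RT 180: heading 180 -> 0
  RT 90: heading 0 -> 270
]
PD: pen down
FD 3: (0,0) -> (0,-3) [heading=270, draw]
PD: pen down
Final: pos=(0,-3), heading=270, 3 segment(s) drawn

Segment endpoints: x in {0, 0, 18}, y in {-3, 0}
xmin=0, ymin=-3, xmax=18, ymax=0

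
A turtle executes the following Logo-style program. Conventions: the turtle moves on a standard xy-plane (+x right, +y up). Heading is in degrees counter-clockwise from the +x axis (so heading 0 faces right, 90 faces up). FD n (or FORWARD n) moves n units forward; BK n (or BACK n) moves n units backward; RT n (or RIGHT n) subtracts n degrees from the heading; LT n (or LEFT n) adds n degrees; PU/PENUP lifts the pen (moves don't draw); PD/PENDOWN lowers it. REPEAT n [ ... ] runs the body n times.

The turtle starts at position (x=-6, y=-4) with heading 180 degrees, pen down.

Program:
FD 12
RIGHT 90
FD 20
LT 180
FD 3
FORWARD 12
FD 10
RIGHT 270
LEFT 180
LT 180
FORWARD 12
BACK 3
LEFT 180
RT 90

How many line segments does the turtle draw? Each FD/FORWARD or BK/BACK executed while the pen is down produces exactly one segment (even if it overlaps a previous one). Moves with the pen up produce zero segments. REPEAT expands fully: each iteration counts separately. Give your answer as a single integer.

Answer: 7

Derivation:
Executing turtle program step by step:
Start: pos=(-6,-4), heading=180, pen down
FD 12: (-6,-4) -> (-18,-4) [heading=180, draw]
RT 90: heading 180 -> 90
FD 20: (-18,-4) -> (-18,16) [heading=90, draw]
LT 180: heading 90 -> 270
FD 3: (-18,16) -> (-18,13) [heading=270, draw]
FD 12: (-18,13) -> (-18,1) [heading=270, draw]
FD 10: (-18,1) -> (-18,-9) [heading=270, draw]
RT 270: heading 270 -> 0
LT 180: heading 0 -> 180
LT 180: heading 180 -> 0
FD 12: (-18,-9) -> (-6,-9) [heading=0, draw]
BK 3: (-6,-9) -> (-9,-9) [heading=0, draw]
LT 180: heading 0 -> 180
RT 90: heading 180 -> 90
Final: pos=(-9,-9), heading=90, 7 segment(s) drawn
Segments drawn: 7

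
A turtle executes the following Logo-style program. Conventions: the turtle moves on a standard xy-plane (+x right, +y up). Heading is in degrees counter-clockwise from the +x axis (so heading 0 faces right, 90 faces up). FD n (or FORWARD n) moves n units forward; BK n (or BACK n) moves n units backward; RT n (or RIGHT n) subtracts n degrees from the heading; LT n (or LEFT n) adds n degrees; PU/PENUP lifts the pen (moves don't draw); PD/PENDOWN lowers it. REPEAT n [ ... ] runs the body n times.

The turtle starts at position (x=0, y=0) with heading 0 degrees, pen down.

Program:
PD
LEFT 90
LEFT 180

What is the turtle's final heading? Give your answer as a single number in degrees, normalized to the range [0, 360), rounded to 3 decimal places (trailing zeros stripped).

Answer: 270

Derivation:
Executing turtle program step by step:
Start: pos=(0,0), heading=0, pen down
PD: pen down
LT 90: heading 0 -> 90
LT 180: heading 90 -> 270
Final: pos=(0,0), heading=270, 0 segment(s) drawn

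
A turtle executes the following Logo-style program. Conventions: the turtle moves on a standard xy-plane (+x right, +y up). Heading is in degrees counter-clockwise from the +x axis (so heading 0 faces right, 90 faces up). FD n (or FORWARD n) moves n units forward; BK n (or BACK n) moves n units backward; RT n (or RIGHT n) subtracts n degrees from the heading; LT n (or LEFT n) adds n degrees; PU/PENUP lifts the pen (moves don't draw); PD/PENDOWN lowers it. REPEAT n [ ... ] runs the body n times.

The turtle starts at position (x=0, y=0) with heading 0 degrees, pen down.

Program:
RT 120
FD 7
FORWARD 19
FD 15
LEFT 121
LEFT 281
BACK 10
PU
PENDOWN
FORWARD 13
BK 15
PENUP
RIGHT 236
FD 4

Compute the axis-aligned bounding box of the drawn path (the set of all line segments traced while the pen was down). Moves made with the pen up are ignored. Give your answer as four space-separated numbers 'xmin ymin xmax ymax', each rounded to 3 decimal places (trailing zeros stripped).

Answer: -22.995 -38.441 0 0

Derivation:
Executing turtle program step by step:
Start: pos=(0,0), heading=0, pen down
RT 120: heading 0 -> 240
FD 7: (0,0) -> (-3.5,-6.062) [heading=240, draw]
FD 19: (-3.5,-6.062) -> (-13,-22.517) [heading=240, draw]
FD 15: (-13,-22.517) -> (-20.5,-35.507) [heading=240, draw]
LT 121: heading 240 -> 1
LT 281: heading 1 -> 282
BK 10: (-20.5,-35.507) -> (-22.579,-25.726) [heading=282, draw]
PU: pen up
PD: pen down
FD 13: (-22.579,-25.726) -> (-19.876,-38.441) [heading=282, draw]
BK 15: (-19.876,-38.441) -> (-22.995,-23.769) [heading=282, draw]
PU: pen up
RT 236: heading 282 -> 46
FD 4: (-22.995,-23.769) -> (-20.216,-20.892) [heading=46, move]
Final: pos=(-20.216,-20.892), heading=46, 6 segment(s) drawn

Segment endpoints: x in {-22.995, -22.579, -20.5, -19.876, -13, -3.5, 0}, y in {-38.441, -35.507, -25.726, -23.769, -22.517, -6.062, 0}
xmin=-22.995, ymin=-38.441, xmax=0, ymax=0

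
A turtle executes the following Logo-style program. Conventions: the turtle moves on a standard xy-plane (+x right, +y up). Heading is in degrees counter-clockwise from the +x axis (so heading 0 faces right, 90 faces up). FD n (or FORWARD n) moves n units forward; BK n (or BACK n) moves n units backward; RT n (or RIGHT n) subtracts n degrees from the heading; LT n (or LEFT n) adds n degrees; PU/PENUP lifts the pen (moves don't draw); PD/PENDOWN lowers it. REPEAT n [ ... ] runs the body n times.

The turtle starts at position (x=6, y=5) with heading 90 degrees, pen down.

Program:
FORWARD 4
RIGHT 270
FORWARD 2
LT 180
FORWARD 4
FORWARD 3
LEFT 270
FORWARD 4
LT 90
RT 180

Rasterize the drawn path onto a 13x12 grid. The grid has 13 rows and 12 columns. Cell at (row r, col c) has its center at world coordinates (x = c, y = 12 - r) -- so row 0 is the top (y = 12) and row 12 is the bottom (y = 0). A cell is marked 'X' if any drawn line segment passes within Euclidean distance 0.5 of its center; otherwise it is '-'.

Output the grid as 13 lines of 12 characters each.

Segment 0: (6,5) -> (6,9)
Segment 1: (6,9) -> (4,9)
Segment 2: (4,9) -> (8,9)
Segment 3: (8,9) -> (11,9)
Segment 4: (11,9) -> (11,5)

Answer: ------------
------------
------------
----XXXXXXXX
------X----X
------X----X
------X----X
------X----X
------------
------------
------------
------------
------------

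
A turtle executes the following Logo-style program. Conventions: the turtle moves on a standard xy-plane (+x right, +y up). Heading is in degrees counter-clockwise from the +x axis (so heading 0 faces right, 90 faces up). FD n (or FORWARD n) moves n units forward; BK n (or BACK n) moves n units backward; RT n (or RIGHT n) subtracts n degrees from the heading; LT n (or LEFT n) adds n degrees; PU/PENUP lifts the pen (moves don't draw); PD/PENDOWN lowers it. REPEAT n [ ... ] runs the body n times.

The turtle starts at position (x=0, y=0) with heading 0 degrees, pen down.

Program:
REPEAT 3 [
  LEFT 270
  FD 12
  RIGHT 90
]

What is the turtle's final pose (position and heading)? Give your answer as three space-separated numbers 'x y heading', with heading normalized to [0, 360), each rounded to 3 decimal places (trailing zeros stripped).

Answer: 0 -12 180

Derivation:
Executing turtle program step by step:
Start: pos=(0,0), heading=0, pen down
REPEAT 3 [
  -- iteration 1/3 --
  LT 270: heading 0 -> 270
  FD 12: (0,0) -> (0,-12) [heading=270, draw]
  RT 90: heading 270 -> 180
  -- iteration 2/3 --
  LT 270: heading 180 -> 90
  FD 12: (0,-12) -> (0,0) [heading=90, draw]
  RT 90: heading 90 -> 0
  -- iteration 3/3 --
  LT 270: heading 0 -> 270
  FD 12: (0,0) -> (0,-12) [heading=270, draw]
  RT 90: heading 270 -> 180
]
Final: pos=(0,-12), heading=180, 3 segment(s) drawn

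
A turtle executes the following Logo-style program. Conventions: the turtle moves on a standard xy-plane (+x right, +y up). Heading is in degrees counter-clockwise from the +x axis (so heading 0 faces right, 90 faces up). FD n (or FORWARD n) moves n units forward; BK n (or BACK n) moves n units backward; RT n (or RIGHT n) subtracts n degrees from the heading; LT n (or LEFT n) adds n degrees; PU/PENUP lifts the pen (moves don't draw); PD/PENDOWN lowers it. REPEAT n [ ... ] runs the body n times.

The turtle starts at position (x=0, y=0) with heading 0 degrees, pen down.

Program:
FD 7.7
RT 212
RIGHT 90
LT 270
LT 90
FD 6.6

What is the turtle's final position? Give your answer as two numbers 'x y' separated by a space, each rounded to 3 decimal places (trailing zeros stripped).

Executing turtle program step by step:
Start: pos=(0,0), heading=0, pen down
FD 7.7: (0,0) -> (7.7,0) [heading=0, draw]
RT 212: heading 0 -> 148
RT 90: heading 148 -> 58
LT 270: heading 58 -> 328
LT 90: heading 328 -> 58
FD 6.6: (7.7,0) -> (11.197,5.597) [heading=58, draw]
Final: pos=(11.197,5.597), heading=58, 2 segment(s) drawn

Answer: 11.197 5.597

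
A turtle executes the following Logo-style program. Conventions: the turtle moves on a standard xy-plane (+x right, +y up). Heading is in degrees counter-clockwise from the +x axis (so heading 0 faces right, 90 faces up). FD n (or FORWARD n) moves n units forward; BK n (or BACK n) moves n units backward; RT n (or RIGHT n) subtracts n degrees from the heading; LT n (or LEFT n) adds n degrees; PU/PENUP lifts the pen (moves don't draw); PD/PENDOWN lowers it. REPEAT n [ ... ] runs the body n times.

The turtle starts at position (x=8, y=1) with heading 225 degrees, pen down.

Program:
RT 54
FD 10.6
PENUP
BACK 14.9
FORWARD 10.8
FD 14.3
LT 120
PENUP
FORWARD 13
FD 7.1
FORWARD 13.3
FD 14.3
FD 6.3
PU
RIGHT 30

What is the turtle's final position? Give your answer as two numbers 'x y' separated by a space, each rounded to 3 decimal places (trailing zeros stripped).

Answer: 6.808 -46.16

Derivation:
Executing turtle program step by step:
Start: pos=(8,1), heading=225, pen down
RT 54: heading 225 -> 171
FD 10.6: (8,1) -> (-2.469,2.658) [heading=171, draw]
PU: pen up
BK 14.9: (-2.469,2.658) -> (12.247,0.327) [heading=171, move]
FD 10.8: (12.247,0.327) -> (1.58,2.017) [heading=171, move]
FD 14.3: (1.58,2.017) -> (-12.544,4.254) [heading=171, move]
LT 120: heading 171 -> 291
PU: pen up
FD 13: (-12.544,4.254) -> (-7.885,-7.883) [heading=291, move]
FD 7.1: (-7.885,-7.883) -> (-5.341,-14.511) [heading=291, move]
FD 13.3: (-5.341,-14.511) -> (-0.574,-26.928) [heading=291, move]
FD 14.3: (-0.574,-26.928) -> (4.55,-40.278) [heading=291, move]
FD 6.3: (4.55,-40.278) -> (6.808,-46.16) [heading=291, move]
PU: pen up
RT 30: heading 291 -> 261
Final: pos=(6.808,-46.16), heading=261, 1 segment(s) drawn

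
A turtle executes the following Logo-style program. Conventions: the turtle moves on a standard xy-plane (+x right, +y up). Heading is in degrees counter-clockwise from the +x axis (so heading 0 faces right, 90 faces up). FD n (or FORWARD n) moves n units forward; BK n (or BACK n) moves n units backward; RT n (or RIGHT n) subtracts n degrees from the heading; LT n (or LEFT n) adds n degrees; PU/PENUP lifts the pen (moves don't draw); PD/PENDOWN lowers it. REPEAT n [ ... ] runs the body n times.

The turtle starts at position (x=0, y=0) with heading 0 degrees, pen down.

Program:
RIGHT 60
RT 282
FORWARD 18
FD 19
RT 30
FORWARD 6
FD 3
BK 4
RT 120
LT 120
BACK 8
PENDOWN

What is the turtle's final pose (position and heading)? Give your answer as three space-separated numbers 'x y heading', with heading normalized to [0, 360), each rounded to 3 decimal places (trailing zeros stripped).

Answer: 32.255 12.057 348

Derivation:
Executing turtle program step by step:
Start: pos=(0,0), heading=0, pen down
RT 60: heading 0 -> 300
RT 282: heading 300 -> 18
FD 18: (0,0) -> (17.119,5.562) [heading=18, draw]
FD 19: (17.119,5.562) -> (35.189,11.434) [heading=18, draw]
RT 30: heading 18 -> 348
FD 6: (35.189,11.434) -> (41.058,10.186) [heading=348, draw]
FD 3: (41.058,10.186) -> (43.992,9.562) [heading=348, draw]
BK 4: (43.992,9.562) -> (40.08,10.394) [heading=348, draw]
RT 120: heading 348 -> 228
LT 120: heading 228 -> 348
BK 8: (40.08,10.394) -> (32.255,12.057) [heading=348, draw]
PD: pen down
Final: pos=(32.255,12.057), heading=348, 6 segment(s) drawn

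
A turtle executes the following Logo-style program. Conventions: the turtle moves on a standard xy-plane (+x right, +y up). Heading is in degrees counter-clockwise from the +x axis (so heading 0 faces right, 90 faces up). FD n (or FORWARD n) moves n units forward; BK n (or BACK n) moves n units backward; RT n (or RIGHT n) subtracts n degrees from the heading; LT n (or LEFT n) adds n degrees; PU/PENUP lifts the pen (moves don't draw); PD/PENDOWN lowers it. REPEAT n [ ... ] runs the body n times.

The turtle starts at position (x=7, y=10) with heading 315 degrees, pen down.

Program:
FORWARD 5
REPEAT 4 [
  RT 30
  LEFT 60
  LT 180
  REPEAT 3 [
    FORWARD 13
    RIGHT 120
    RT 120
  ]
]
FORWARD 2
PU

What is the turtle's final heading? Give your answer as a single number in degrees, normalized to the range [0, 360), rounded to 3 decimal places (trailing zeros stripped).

Answer: 75

Derivation:
Executing turtle program step by step:
Start: pos=(7,10), heading=315, pen down
FD 5: (7,10) -> (10.536,6.464) [heading=315, draw]
REPEAT 4 [
  -- iteration 1/4 --
  RT 30: heading 315 -> 285
  LT 60: heading 285 -> 345
  LT 180: heading 345 -> 165
  REPEAT 3 [
    -- iteration 1/3 --
    FD 13: (10.536,6.464) -> (-2.022,9.829) [heading=165, draw]
    RT 120: heading 165 -> 45
    RT 120: heading 45 -> 285
    -- iteration 2/3 --
    FD 13: (-2.022,9.829) -> (1.343,-2.728) [heading=285, draw]
    RT 120: heading 285 -> 165
    RT 120: heading 165 -> 45
    -- iteration 3/3 --
    FD 13: (1.343,-2.728) -> (10.536,6.464) [heading=45, draw]
    RT 120: heading 45 -> 285
    RT 120: heading 285 -> 165
  ]
  -- iteration 2/4 --
  RT 30: heading 165 -> 135
  LT 60: heading 135 -> 195
  LT 180: heading 195 -> 15
  REPEAT 3 [
    -- iteration 1/3 --
    FD 13: (10.536,6.464) -> (23.093,9.829) [heading=15, draw]
    RT 120: heading 15 -> 255
    RT 120: heading 255 -> 135
    -- iteration 2/3 --
    FD 13: (23.093,9.829) -> (13.9,19.022) [heading=135, draw]
    RT 120: heading 135 -> 15
    RT 120: heading 15 -> 255
    -- iteration 3/3 --
    FD 13: (13.9,19.022) -> (10.536,6.464) [heading=255, draw]
    RT 120: heading 255 -> 135
    RT 120: heading 135 -> 15
  ]
  -- iteration 3/4 --
  RT 30: heading 15 -> 345
  LT 60: heading 345 -> 45
  LT 180: heading 45 -> 225
  REPEAT 3 [
    -- iteration 1/3 --
    FD 13: (10.536,6.464) -> (1.343,-2.728) [heading=225, draw]
    RT 120: heading 225 -> 105
    RT 120: heading 105 -> 345
    -- iteration 2/3 --
    FD 13: (1.343,-2.728) -> (13.9,-6.093) [heading=345, draw]
    RT 120: heading 345 -> 225
    RT 120: heading 225 -> 105
    -- iteration 3/3 --
    FD 13: (13.9,-6.093) -> (10.536,6.464) [heading=105, draw]
    RT 120: heading 105 -> 345
    RT 120: heading 345 -> 225
  ]
  -- iteration 4/4 --
  RT 30: heading 225 -> 195
  LT 60: heading 195 -> 255
  LT 180: heading 255 -> 75
  REPEAT 3 [
    -- iteration 1/3 --
    FD 13: (10.536,6.464) -> (13.9,19.022) [heading=75, draw]
    RT 120: heading 75 -> 315
    RT 120: heading 315 -> 195
    -- iteration 2/3 --
    FD 13: (13.9,19.022) -> (1.343,15.657) [heading=195, draw]
    RT 120: heading 195 -> 75
    RT 120: heading 75 -> 315
    -- iteration 3/3 --
    FD 13: (1.343,15.657) -> (10.536,6.464) [heading=315, draw]
    RT 120: heading 315 -> 195
    RT 120: heading 195 -> 75
  ]
]
FD 2: (10.536,6.464) -> (11.053,8.396) [heading=75, draw]
PU: pen up
Final: pos=(11.053,8.396), heading=75, 14 segment(s) drawn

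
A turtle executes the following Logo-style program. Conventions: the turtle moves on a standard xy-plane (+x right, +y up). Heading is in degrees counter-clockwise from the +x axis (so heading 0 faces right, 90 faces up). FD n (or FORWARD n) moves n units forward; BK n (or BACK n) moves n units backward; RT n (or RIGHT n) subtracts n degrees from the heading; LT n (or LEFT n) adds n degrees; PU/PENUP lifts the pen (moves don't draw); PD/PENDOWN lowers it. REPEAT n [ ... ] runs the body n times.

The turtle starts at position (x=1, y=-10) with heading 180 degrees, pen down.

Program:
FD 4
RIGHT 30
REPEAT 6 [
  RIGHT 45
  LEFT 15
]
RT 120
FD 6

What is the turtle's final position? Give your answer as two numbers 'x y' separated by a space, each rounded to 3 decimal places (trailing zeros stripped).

Answer: -8.196 -13

Derivation:
Executing turtle program step by step:
Start: pos=(1,-10), heading=180, pen down
FD 4: (1,-10) -> (-3,-10) [heading=180, draw]
RT 30: heading 180 -> 150
REPEAT 6 [
  -- iteration 1/6 --
  RT 45: heading 150 -> 105
  LT 15: heading 105 -> 120
  -- iteration 2/6 --
  RT 45: heading 120 -> 75
  LT 15: heading 75 -> 90
  -- iteration 3/6 --
  RT 45: heading 90 -> 45
  LT 15: heading 45 -> 60
  -- iteration 4/6 --
  RT 45: heading 60 -> 15
  LT 15: heading 15 -> 30
  -- iteration 5/6 --
  RT 45: heading 30 -> 345
  LT 15: heading 345 -> 0
  -- iteration 6/6 --
  RT 45: heading 0 -> 315
  LT 15: heading 315 -> 330
]
RT 120: heading 330 -> 210
FD 6: (-3,-10) -> (-8.196,-13) [heading=210, draw]
Final: pos=(-8.196,-13), heading=210, 2 segment(s) drawn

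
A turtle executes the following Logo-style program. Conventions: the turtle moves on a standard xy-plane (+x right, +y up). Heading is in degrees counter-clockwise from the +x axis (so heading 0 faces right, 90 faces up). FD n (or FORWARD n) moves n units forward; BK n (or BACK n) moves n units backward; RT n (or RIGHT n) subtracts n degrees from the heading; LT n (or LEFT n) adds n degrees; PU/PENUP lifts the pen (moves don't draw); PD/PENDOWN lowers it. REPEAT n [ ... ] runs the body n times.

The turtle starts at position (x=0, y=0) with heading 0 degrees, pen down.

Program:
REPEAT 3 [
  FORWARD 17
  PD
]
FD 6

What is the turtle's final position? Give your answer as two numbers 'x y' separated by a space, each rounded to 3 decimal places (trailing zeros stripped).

Executing turtle program step by step:
Start: pos=(0,0), heading=0, pen down
REPEAT 3 [
  -- iteration 1/3 --
  FD 17: (0,0) -> (17,0) [heading=0, draw]
  PD: pen down
  -- iteration 2/3 --
  FD 17: (17,0) -> (34,0) [heading=0, draw]
  PD: pen down
  -- iteration 3/3 --
  FD 17: (34,0) -> (51,0) [heading=0, draw]
  PD: pen down
]
FD 6: (51,0) -> (57,0) [heading=0, draw]
Final: pos=(57,0), heading=0, 4 segment(s) drawn

Answer: 57 0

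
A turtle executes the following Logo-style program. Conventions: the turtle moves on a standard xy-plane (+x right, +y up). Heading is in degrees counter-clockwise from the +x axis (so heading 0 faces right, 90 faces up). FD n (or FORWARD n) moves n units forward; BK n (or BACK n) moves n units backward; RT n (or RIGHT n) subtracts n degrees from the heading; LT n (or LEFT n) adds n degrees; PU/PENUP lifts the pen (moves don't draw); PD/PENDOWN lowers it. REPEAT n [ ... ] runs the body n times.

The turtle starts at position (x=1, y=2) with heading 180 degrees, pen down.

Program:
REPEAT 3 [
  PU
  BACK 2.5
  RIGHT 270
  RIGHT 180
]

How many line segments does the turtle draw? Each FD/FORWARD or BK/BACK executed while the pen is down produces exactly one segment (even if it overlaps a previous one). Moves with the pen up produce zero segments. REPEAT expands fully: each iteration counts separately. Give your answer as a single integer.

Answer: 0

Derivation:
Executing turtle program step by step:
Start: pos=(1,2), heading=180, pen down
REPEAT 3 [
  -- iteration 1/3 --
  PU: pen up
  BK 2.5: (1,2) -> (3.5,2) [heading=180, move]
  RT 270: heading 180 -> 270
  RT 180: heading 270 -> 90
  -- iteration 2/3 --
  PU: pen up
  BK 2.5: (3.5,2) -> (3.5,-0.5) [heading=90, move]
  RT 270: heading 90 -> 180
  RT 180: heading 180 -> 0
  -- iteration 3/3 --
  PU: pen up
  BK 2.5: (3.5,-0.5) -> (1,-0.5) [heading=0, move]
  RT 270: heading 0 -> 90
  RT 180: heading 90 -> 270
]
Final: pos=(1,-0.5), heading=270, 0 segment(s) drawn
Segments drawn: 0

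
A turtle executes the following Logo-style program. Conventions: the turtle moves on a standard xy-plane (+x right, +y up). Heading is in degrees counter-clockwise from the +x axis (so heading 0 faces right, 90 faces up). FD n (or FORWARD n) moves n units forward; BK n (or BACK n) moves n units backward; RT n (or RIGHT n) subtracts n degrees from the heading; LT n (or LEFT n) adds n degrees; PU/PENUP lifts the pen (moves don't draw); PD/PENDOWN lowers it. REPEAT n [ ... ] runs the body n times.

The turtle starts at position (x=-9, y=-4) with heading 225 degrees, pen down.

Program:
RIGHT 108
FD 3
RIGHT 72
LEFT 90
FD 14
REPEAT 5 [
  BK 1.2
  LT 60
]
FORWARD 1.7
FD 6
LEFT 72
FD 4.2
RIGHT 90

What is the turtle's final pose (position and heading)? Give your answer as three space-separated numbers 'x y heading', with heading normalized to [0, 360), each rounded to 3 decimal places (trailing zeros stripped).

Executing turtle program step by step:
Start: pos=(-9,-4), heading=225, pen down
RT 108: heading 225 -> 117
FD 3: (-9,-4) -> (-10.362,-1.327) [heading=117, draw]
RT 72: heading 117 -> 45
LT 90: heading 45 -> 135
FD 14: (-10.362,-1.327) -> (-20.261,8.573) [heading=135, draw]
REPEAT 5 [
  -- iteration 1/5 --
  BK 1.2: (-20.261,8.573) -> (-19.413,7.724) [heading=135, draw]
  LT 60: heading 135 -> 195
  -- iteration 2/5 --
  BK 1.2: (-19.413,7.724) -> (-18.254,8.035) [heading=195, draw]
  LT 60: heading 195 -> 255
  -- iteration 3/5 --
  BK 1.2: (-18.254,8.035) -> (-17.943,9.194) [heading=255, draw]
  LT 60: heading 255 -> 315
  -- iteration 4/5 --
  BK 1.2: (-17.943,9.194) -> (-18.792,10.042) [heading=315, draw]
  LT 60: heading 315 -> 15
  -- iteration 5/5 --
  BK 1.2: (-18.792,10.042) -> (-19.951,9.732) [heading=15, draw]
  LT 60: heading 15 -> 75
]
FD 1.7: (-19.951,9.732) -> (-19.511,11.374) [heading=75, draw]
FD 6: (-19.511,11.374) -> (-17.958,17.169) [heading=75, draw]
LT 72: heading 75 -> 147
FD 4.2: (-17.958,17.169) -> (-21.48,19.457) [heading=147, draw]
RT 90: heading 147 -> 57
Final: pos=(-21.48,19.457), heading=57, 10 segment(s) drawn

Answer: -21.48 19.457 57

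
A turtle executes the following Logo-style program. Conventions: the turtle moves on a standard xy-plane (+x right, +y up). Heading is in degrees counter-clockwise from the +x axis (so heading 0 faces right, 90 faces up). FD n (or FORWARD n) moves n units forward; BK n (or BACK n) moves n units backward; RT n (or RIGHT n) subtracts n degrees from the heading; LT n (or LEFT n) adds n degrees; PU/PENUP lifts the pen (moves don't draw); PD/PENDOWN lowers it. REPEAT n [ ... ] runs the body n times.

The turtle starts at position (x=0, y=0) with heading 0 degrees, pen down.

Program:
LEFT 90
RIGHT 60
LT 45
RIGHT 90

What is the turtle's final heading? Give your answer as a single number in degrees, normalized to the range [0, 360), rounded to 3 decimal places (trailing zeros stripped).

Executing turtle program step by step:
Start: pos=(0,0), heading=0, pen down
LT 90: heading 0 -> 90
RT 60: heading 90 -> 30
LT 45: heading 30 -> 75
RT 90: heading 75 -> 345
Final: pos=(0,0), heading=345, 0 segment(s) drawn

Answer: 345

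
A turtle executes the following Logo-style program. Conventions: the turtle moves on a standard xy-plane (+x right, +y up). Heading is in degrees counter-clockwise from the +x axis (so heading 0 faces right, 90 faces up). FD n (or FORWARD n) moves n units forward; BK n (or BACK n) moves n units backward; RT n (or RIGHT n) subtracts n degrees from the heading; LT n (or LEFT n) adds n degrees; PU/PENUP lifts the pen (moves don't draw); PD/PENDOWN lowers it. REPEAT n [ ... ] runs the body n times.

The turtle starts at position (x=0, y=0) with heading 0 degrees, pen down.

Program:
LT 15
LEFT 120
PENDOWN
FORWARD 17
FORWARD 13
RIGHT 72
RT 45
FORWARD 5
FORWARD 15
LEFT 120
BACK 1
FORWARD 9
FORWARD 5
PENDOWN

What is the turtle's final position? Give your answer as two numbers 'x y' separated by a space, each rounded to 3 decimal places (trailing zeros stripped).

Answer: -11.853 36.092

Derivation:
Executing turtle program step by step:
Start: pos=(0,0), heading=0, pen down
LT 15: heading 0 -> 15
LT 120: heading 15 -> 135
PD: pen down
FD 17: (0,0) -> (-12.021,12.021) [heading=135, draw]
FD 13: (-12.021,12.021) -> (-21.213,21.213) [heading=135, draw]
RT 72: heading 135 -> 63
RT 45: heading 63 -> 18
FD 5: (-21.213,21.213) -> (-16.458,22.758) [heading=18, draw]
FD 15: (-16.458,22.758) -> (-2.192,27.394) [heading=18, draw]
LT 120: heading 18 -> 138
BK 1: (-2.192,27.394) -> (-1.449,26.724) [heading=138, draw]
FD 9: (-1.449,26.724) -> (-8.137,32.747) [heading=138, draw]
FD 5: (-8.137,32.747) -> (-11.853,36.092) [heading=138, draw]
PD: pen down
Final: pos=(-11.853,36.092), heading=138, 7 segment(s) drawn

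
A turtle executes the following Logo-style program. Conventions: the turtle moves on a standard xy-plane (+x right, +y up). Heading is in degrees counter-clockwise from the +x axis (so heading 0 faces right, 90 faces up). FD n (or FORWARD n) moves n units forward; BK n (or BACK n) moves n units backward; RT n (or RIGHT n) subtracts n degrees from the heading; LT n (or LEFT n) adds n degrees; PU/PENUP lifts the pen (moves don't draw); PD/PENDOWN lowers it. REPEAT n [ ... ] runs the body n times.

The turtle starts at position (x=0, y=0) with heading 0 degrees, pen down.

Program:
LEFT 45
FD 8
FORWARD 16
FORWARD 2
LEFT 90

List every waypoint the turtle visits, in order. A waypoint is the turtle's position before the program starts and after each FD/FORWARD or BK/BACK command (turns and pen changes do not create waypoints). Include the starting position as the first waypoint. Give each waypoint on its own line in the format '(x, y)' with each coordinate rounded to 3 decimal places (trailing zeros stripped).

Executing turtle program step by step:
Start: pos=(0,0), heading=0, pen down
LT 45: heading 0 -> 45
FD 8: (0,0) -> (5.657,5.657) [heading=45, draw]
FD 16: (5.657,5.657) -> (16.971,16.971) [heading=45, draw]
FD 2: (16.971,16.971) -> (18.385,18.385) [heading=45, draw]
LT 90: heading 45 -> 135
Final: pos=(18.385,18.385), heading=135, 3 segment(s) drawn
Waypoints (4 total):
(0, 0)
(5.657, 5.657)
(16.971, 16.971)
(18.385, 18.385)

Answer: (0, 0)
(5.657, 5.657)
(16.971, 16.971)
(18.385, 18.385)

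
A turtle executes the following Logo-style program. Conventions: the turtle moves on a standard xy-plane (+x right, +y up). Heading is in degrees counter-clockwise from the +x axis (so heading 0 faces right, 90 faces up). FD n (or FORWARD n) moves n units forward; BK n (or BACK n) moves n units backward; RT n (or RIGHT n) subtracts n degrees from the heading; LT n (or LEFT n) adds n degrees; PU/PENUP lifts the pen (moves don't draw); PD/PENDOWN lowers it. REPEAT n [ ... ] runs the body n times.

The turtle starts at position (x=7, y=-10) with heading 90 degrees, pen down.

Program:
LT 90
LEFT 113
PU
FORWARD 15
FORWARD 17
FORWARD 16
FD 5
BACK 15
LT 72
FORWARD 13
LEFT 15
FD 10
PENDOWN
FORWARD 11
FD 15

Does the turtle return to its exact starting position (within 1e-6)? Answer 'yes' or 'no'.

Answer: no

Derivation:
Executing turtle program step by step:
Start: pos=(7,-10), heading=90, pen down
LT 90: heading 90 -> 180
LT 113: heading 180 -> 293
PU: pen up
FD 15: (7,-10) -> (12.861,-23.808) [heading=293, move]
FD 17: (12.861,-23.808) -> (19.503,-39.456) [heading=293, move]
FD 16: (19.503,-39.456) -> (25.755,-54.184) [heading=293, move]
FD 5: (25.755,-54.184) -> (27.709,-58.787) [heading=293, move]
BK 15: (27.709,-58.787) -> (21.848,-44.979) [heading=293, move]
LT 72: heading 293 -> 5
FD 13: (21.848,-44.979) -> (34.798,-43.846) [heading=5, move]
LT 15: heading 5 -> 20
FD 10: (34.798,-43.846) -> (44.195,-40.426) [heading=20, move]
PD: pen down
FD 11: (44.195,-40.426) -> (54.532,-36.664) [heading=20, draw]
FD 15: (54.532,-36.664) -> (68.627,-31.533) [heading=20, draw]
Final: pos=(68.627,-31.533), heading=20, 2 segment(s) drawn

Start position: (7, -10)
Final position: (68.627, -31.533)
Distance = 65.281; >= 1e-6 -> NOT closed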